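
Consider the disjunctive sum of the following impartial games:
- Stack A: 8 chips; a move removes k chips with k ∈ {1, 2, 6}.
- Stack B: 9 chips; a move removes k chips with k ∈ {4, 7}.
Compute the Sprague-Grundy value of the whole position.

3

Grundy values for stack A (subtraction set {1, 2, 6}):
g(0) = mex{} = 0
g(1) = mex{0} = 1
g(2) = mex{0,1} = 2
g(3) = mex{1,2} = 0
g(4) = mex{0,2} = 1
g(5) = mex{0,1} = 2
g(6) = mex{0,1,2} = 3
g(7) = mex{1,2,3} = 0
g(8) = mex{0,2,3} = 1
So g(8) = 1.
For stack B, compute g(0), g(1), … with moves {4, 7}:
k:     0  1  2  3  4  5  6  7  8  9
g(k):  0  0  0  0  1  1  1  1  2  2
So g(9) = 2.
The value of a disjunctive sum is the nim-sum of the parts.
Combined value = 1 ⊕ 2 = 3.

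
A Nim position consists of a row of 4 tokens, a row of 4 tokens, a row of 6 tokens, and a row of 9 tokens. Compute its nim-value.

Nim-sum: 4 ^ 4 ^ 6 ^ 9 = 15.

15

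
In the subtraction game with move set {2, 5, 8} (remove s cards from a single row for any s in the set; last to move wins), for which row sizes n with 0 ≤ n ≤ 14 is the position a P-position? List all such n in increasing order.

Compute g(0), g(1), … for moves {2, 5, 8}:
k:     0  1  2  3  4  5  6  7  8  9 10 11 12 13 14
g(k):  0  0  1  1  0  2  1  0  2  1  0  0  1  1  0
The P-positions (g = 0) in 0..14 are 0, 1, 4, 7, 10, 11, 14.

0, 1, 4, 7, 10, 11, 14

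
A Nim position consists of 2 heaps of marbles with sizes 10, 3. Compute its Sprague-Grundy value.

Write each in binary and XOR column by column:
  1010  (10)
  0011  (3)
  ----
  1001  (9)

9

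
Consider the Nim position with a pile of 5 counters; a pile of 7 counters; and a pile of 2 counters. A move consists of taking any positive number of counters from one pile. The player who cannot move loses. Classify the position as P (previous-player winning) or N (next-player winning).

Nim-sum: 5 XOR 7 XOR 2 = 0.
The nim-sum is 0, so this is a P-position: the player to move is in a losing position under optimal play.

P-position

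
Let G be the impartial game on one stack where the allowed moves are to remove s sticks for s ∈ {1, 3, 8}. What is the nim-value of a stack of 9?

Grundy values for subtraction set {1, 3, 8}:
g(0) = mex{} = 0
g(1) = mex{0} = 1
g(2) = mex{1} = 0
g(3) = mex{0} = 1
g(4) = mex{1} = 0
g(5) = mex{0} = 1
g(6) = mex{1} = 0
g(7) = mex{0} = 1
g(8) = mex{0,1} = 2
g(9) = mex{0,1,2} = 3
So g(9) = 3.

3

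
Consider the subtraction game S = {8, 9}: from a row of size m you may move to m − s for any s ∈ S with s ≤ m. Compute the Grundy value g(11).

1

Grundy values for subtraction set {8, 9}:
k:     0  1  2  3  4  5  6  7  8  9 10 11
g(k):  0  0  0  0  0  0  0  0  1  1  1  1
So g(11) = 1.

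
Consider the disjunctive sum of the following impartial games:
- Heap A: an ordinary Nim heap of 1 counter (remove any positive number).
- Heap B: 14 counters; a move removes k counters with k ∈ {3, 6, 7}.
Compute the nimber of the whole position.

Heap A is a plain Nim heap of size 1, so its Grundy value is 1.
Build the Grundy sequence for heap B with g(k) = mex{g(k−s) : s ∈ {3, 6, 7}, s ≤ k}:
k:     0  1  2  3  4  5  6  7  8  9 10 11 12 13 14
g(k):  0  0  0  1  1  1  2  2  2  3  0  0  0  1  1
So g(14) = 1.
By the Sprague-Grundy theorem, the Grundy value of a sum of independent games is the XOR of the component values.
Combined value = 1 XOR 1 = 0.

0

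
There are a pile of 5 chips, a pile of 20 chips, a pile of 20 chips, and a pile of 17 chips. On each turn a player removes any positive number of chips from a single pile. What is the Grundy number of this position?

20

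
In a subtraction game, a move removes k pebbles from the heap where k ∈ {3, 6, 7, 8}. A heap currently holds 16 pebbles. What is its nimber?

1

Build the Grundy sequence with g(k) = mex{g(k−s) : s ∈ {3, 6, 7, 8}, s ≤ k}:
k:     0  1  2  3  4  5  6  7  8  9 10 11 12 13 14 15 16
g(k):  0  0  0  1  1  1  2  2  2  3  3  0  0  0  1  1  1
So g(16) = 1.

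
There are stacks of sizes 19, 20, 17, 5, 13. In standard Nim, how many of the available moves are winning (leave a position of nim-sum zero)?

3

Compute the nim-sum pairwise:
19 ^ 20 = 7
7 ^ 17 = 22
22 ^ 5 = 19
19 ^ 13 = 30
The overall nim-sum is X = 30. A stack of size p has a winning move iff p XOR X < p (reduce it to p XOR X).
  19: 19 XOR 30 = 13 < 19 — winning move (to 13).
  20: 20 XOR 30 = 10 < 20 — winning move (to 10).
  17: 17 XOR 30 = 15 < 17 — winning move (to 15).
  5: 5 XOR 30 = 27 ≥ 5 — no move.
  13: 13 XOR 30 = 19 ≥ 13 — no move.
That gives 3 winning moves.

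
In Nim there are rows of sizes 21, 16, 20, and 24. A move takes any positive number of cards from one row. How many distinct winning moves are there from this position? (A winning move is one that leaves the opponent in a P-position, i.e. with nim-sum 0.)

Write each in binary and XOR column by column:
  10101  (21)
  10000  (16)
  10100  (20)
  11000  (24)
  -----
  01001  (9)
The overall nim-sum is X = 9. A row of size p has a winning move iff p XOR X < p (reduce it to p XOR X).
  21: 21 XOR 9 = 28 ≥ 21 — no move.
  16: 16 XOR 9 = 25 ≥ 16 — no move.
  20: 20 XOR 9 = 29 ≥ 20 — no move.
  24: 24 XOR 9 = 17 < 24 — winning move (to 17).
That gives 1 winning move.

1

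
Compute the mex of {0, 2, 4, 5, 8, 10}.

0 is in the set but 1 is not, so the mex is 1.

1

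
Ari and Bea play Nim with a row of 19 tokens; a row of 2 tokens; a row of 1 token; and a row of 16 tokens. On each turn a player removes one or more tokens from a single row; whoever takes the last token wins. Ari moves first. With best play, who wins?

Compute the nim-sum pairwise:
19 ^ 2 = 17
17 ^ 1 = 16
16 ^ 16 = 0
The nim-sum is 0, so this is a P-position: the player to move is in a losing position under optimal play; Ari is about to move from it and so loses — Bea wins.

Bea wins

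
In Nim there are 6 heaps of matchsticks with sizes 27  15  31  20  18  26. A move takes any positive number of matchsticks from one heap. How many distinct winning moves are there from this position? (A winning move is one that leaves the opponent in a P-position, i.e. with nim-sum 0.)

Compute the nim-sum pairwise:
27 ^ 15 = 20
20 ^ 31 = 11
11 ^ 20 = 31
31 ^ 18 = 13
13 ^ 26 = 23
The overall nim-sum is X = 23. A heap of size p has a winning move iff p XOR X < p (reduce it to p XOR X).
  27: 27 XOR 23 = 12 < 27 — winning move (to 12).
  15: 15 XOR 23 = 24 ≥ 15 — no move.
  31: 31 XOR 23 = 8 < 31 — winning move (to 8).
  20: 20 XOR 23 = 3 < 20 — winning move (to 3).
  18: 18 XOR 23 = 5 < 18 — winning move (to 5).
  26: 26 XOR 23 = 13 < 26 — winning move (to 13).
That gives 5 winning moves.

5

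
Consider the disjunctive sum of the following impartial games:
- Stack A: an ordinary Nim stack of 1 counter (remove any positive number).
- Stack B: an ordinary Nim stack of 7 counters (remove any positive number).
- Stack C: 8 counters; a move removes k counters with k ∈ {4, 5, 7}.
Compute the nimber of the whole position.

4

Stack A is a plain Nim stack of size 1, so its Grundy value is 1.
Stack B is a plain Nim stack of size 7, so its Grundy value is 7.
For stack C, compute g(0), g(1), … with moves {4, 5, 7}:
g(0) = mex{} = 0
g(1) = mex{} = 0
g(2) = mex{} = 0
g(3) = mex{} = 0
g(4) = mex{0} = 1
g(5) = mex{0} = 1
g(6) = mex{0} = 1
g(7) = mex{0} = 1
g(8) = mex{0,1} = 2
So g(8) = 2.
By the Sprague-Grundy theorem, the Grundy value of a sum of independent games is the XOR of the component values.
Combined value = 1 ⊕ 7 ⊕ 2 = 4.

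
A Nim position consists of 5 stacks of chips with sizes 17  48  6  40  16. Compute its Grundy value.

31

Nim-sum: 17 ^ 48 ^ 6 ^ 40 ^ 16 = 31.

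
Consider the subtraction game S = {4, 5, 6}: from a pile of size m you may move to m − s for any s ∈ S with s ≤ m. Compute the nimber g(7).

1

Grundy values for subtraction set {4, 5, 6}:
k:     0  1  2  3  4  5  6  7
g(k):  0  0  0  0  1  1  1  1
So g(7) = 1.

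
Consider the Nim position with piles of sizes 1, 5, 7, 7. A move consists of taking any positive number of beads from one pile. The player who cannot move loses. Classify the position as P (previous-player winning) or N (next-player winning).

N-position

Nim-sum: 1 XOR 5 XOR 7 XOR 7 = 4.
The nim-sum is 4 ≠ 0, so this is an N-position: the player to move can win.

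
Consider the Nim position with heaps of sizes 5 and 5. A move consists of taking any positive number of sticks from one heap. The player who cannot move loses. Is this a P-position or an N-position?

P-position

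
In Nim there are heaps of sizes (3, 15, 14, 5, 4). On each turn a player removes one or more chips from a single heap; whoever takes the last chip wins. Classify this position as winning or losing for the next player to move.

Winning position

Bitwise XOR of the heap sizes:
  0011  (3)
  1111  (15)
  1110  (14)
  0101  (5)
  0100  (4)
  ----
  0011  (3)
The nim-sum is 3 ≠ 0, so this is an N-position: the player to move can win.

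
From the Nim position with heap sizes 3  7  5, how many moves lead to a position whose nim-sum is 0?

3

Write each in binary and XOR column by column:
  011  (3)
  111  (7)
  101  (5)
  ---
  001  (1)
The overall nim-sum is X = 1. A heap of size p has a winning move iff p XOR X < p (reduce it to p XOR X).
  3: 3 XOR 1 = 2 < 3 — winning move (to 2).
  7: 7 XOR 1 = 6 < 7 — winning move (to 6).
  5: 5 XOR 1 = 4 < 5 — winning move (to 4).
That gives 3 winning moves.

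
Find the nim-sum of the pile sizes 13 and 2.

In binary:
  1101  (13)
  0010  (2)
  ----
  1111  (15)

15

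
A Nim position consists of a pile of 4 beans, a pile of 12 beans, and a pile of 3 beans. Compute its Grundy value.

11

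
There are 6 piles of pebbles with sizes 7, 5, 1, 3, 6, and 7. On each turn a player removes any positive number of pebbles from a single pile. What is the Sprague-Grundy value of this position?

1

Write each in binary and XOR column by column:
  111  (7)
  101  (5)
  001  (1)
  011  (3)
  110  (6)
  111  (7)
  ---
  001  (1)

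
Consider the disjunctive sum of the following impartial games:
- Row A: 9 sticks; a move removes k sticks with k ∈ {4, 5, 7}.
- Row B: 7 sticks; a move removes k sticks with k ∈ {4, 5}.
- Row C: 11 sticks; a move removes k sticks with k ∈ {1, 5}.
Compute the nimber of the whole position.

Build the Grundy sequence for row A with g(k) = mex{g(k−s) : s ∈ {4, 5, 7}, s ≤ k}:
g(0) = mex{} = 0
g(1) = mex{} = 0
g(2) = mex{} = 0
g(3) = mex{} = 0
g(4) = mex{0} = 1
g(5) = mex{0} = 1
g(6) = mex{0} = 1
g(7) = mex{0} = 1
g(8) = mex{0,1} = 2
g(9) = mex{0,1} = 2
So g(9) = 2.
Grundy values for row B (subtraction set {4, 5}):
g(0) = mex{} = 0
g(1) = mex{} = 0
g(2) = mex{} = 0
g(3) = mex{} = 0
g(4) = mex{0} = 1
g(5) = mex{0} = 1
g(6) = mex{0} = 1
g(7) = mex{0} = 1
So g(7) = 1.
Grundy values for row C (subtraction set {1, 5}):
k:     0  1  2  3  4  5  6  7  8  9 10 11
g(k):  0  1  0  1  0  1  0  1  0  1  0  1
So g(11) = 1.
The value of a disjunctive sum is the nim-sum of the parts.
Combined value = 2 ⊕ 1 ⊕ 1 = 2.

2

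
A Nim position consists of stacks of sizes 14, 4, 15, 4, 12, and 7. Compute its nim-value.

10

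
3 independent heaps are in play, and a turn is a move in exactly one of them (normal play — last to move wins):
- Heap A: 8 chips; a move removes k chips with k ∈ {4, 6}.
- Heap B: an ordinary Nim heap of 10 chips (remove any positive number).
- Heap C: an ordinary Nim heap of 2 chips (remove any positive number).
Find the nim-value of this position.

10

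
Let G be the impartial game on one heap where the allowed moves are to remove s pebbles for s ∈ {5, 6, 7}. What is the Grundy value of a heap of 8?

1

Build the Grundy sequence with g(k) = mex{g(k−s) : s ∈ {5, 6, 7}, s ≤ k}:
g(0) = mex{} = 0
g(1) = mex{} = 0
g(2) = mex{} = 0
g(3) = mex{} = 0
g(4) = mex{} = 0
g(5) = mex{0} = 1
g(6) = mex{0} = 1
g(7) = mex{0} = 1
g(8) = mex{0} = 1
So g(8) = 1.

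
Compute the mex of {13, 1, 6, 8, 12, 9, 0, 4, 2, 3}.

5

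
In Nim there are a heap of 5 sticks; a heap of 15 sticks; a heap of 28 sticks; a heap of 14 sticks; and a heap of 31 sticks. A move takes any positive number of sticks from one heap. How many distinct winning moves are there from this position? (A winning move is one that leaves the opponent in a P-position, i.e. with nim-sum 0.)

5

Compute the nim-sum pairwise:
5 ⊕ 15 = 10
10 ⊕ 28 = 22
22 ⊕ 14 = 24
24 ⊕ 31 = 7
The overall nim-sum is X = 7. A heap of size p has a winning move iff p XOR X < p (reduce it to p XOR X).
  5: 5 XOR 7 = 2 < 5 — winning move (to 2).
  15: 15 XOR 7 = 8 < 15 — winning move (to 8).
  28: 28 XOR 7 = 27 < 28 — winning move (to 27).
  14: 14 XOR 7 = 9 < 14 — winning move (to 9).
  31: 31 XOR 7 = 24 < 31 — winning move (to 24).
That gives 5 winning moves.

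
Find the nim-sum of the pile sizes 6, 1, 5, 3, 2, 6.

5

Bitwise XOR of the heap sizes:
  110  (6)
  001  (1)
  101  (5)
  011  (3)
  010  (2)
  110  (6)
  ---
  101  (5)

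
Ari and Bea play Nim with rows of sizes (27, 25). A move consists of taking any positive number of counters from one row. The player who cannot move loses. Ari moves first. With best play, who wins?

Ari wins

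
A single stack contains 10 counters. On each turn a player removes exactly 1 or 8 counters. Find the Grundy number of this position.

1

Build the Grundy sequence with g(k) = mex{g(k−s) : s ∈ {1, 8}, s ≤ k}:
k:     0  1  2  3  4  5  6  7  8  9 10
g(k):  0  1  0  1  0  1  0  1  2  0  1
So g(10) = 1.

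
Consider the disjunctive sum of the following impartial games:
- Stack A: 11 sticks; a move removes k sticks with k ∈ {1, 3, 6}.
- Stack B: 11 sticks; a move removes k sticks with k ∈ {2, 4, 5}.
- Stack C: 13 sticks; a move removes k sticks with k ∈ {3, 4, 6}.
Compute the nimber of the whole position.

Build the Grundy sequence for stack A with g(k) = mex{g(k−s) : s ∈ {1, 3, 6}, s ≤ k}:
k:     0  1  2  3  4  5  6  7  8  9 10 11
g(k):  0  1  0  1  0  1  2  3  2  0  1  0
So g(11) = 0.
Grundy values for stack B (subtraction set {2, 4, 5}):
g(0) = mex{} = 0
g(1) = mex{} = 0
g(2) = mex{0} = 1
g(3) = mex{0} = 1
g(4) = mex{0,1} = 2
g(5) = mex{0,1} = 2
g(6) = mex{0,1,2} = 3
g(7) = mex{1,2} = 0
g(8) = mex{1,2,3} = 0
g(9) = mex{0,2} = 1
g(10) = mex{0,2,3} = 1
g(11) = mex{0,1,3} = 2
So g(11) = 2.
For stack C, compute g(0), g(1), … with moves {3, 4, 6}:
g(0) = mex{} = 0
g(1) = mex{} = 0
g(2) = mex{} = 0
g(3) = mex{0} = 1
g(4) = mex{0} = 1
g(5) = mex{0} = 1
g(6) = mex{0,1} = 2
g(7) = mex{0,1} = 2
g(8) = mex{0,1} = 2
g(9) = mex{1,2} = 0
g(10) = mex{1,2} = 0
g(11) = mex{1,2} = 0
g(12) = mex{0,2} = 1
g(13) = mex{0,2} = 1
So g(13) = 1.
The value of a disjunctive sum is the nim-sum of the parts.
Combined value = 0 XOR 2 XOR 1 = 3.

3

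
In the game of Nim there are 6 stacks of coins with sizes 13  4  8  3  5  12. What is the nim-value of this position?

11

Nim-sum: 13 ⊕ 4 ⊕ 8 ⊕ 3 ⊕ 5 ⊕ 12 = 11.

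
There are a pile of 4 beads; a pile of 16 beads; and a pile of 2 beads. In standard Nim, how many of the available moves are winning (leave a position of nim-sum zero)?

In binary:
  00100  (4)
  10000  (16)
  00010  (2)
  -----
  10110  (22)
The overall nim-sum is X = 22. A pile of size p has a winning move iff p XOR X < p (reduce it to p XOR X).
  4: 4 XOR 22 = 18 ≥ 4 — no move.
  16: 16 XOR 22 = 6 < 16 — winning move (to 6).
  2: 2 XOR 22 = 20 ≥ 2 — no move.
That gives 1 winning move.

1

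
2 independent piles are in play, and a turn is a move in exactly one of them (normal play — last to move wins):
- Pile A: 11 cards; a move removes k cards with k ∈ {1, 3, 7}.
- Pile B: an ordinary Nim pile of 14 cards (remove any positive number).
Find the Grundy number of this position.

15

For pile A, compute g(0), g(1), … with moves {1, 3, 7}:
g(0) = mex{} = 0
g(1) = mex{0} = 1
g(2) = mex{1} = 0
g(3) = mex{0} = 1
g(4) = mex{1} = 0
g(5) = mex{0} = 1
g(6) = mex{1} = 0
g(7) = mex{0} = 1
g(8) = mex{1} = 0
g(9) = mex{0} = 1
g(10) = mex{1} = 0
g(11) = mex{0} = 1
So g(11) = 1.
Pile B is a plain Nim pile of size 14, so its Grundy value is 14.
The value of a disjunctive sum is the nim-sum of the parts.
Combined value = 1 XOR 14 = 15.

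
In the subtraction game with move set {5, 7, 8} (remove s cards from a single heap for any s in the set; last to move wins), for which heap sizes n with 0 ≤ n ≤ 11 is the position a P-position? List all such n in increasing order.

0, 1, 2, 3, 4

Compute g(0), g(1), … for moves {5, 7, 8}:
k:     0  1  2  3  4  5  6  7  8  9 10 11
g(k):  0  0  0  0  0  1  1  1  1  1  2  2
The P-positions (g = 0) in 0..11 are 0, 1, 2, 3, 4.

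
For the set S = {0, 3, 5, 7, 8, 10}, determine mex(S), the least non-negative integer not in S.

0 is in the set but 1 is not, so the mex is 1.

1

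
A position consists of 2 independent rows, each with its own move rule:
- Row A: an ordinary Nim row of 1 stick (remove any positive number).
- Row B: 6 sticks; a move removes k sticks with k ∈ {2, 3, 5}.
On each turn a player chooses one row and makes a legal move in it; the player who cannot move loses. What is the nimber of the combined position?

Row A is a plain Nim row of size 1, so its Grundy value is 1.
Grundy values for row B (subtraction set {2, 3, 5}):
k:     0  1  2  3  4  5  6
g(k):  0  0  1  1  2  2  3
So g(6) = 3.
By the Sprague-Grundy theorem, the Grundy value of a sum of independent games is the XOR of the component values.
Combined value = 1 ⊕ 3 = 2.

2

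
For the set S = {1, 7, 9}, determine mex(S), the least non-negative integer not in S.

0 is not in the set, so the mex is 0.

0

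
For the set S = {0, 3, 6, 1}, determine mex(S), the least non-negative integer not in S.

The values 0, 1 are all present; 2 is the first non-negative integer missing from the set.

2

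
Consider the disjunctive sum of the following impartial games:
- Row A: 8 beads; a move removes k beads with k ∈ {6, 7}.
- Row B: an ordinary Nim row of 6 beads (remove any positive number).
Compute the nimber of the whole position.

7

Build the Grundy sequence for row A with g(k) = mex{g(k−s) : s ∈ {6, 7}, s ≤ k}:
k:     0  1  2  3  4  5  6  7  8
g(k):  0  0  0  0  0  0  1  1  1
So g(8) = 1.
Row B is a plain Nim row of size 6, so its Grundy value is 6.
The value of a disjunctive sum is the nim-sum of the parts.
Combined value = 1 XOR 6 = 7.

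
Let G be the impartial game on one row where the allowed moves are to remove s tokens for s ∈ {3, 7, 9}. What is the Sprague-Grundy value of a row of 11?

3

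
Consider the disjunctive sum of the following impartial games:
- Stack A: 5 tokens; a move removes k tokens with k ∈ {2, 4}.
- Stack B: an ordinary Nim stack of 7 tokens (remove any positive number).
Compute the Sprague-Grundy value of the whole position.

5

Build the Grundy sequence for stack A with g(k) = mex{g(k−s) : s ∈ {2, 4}, s ≤ k}:
k:     0  1  2  3  4  5
g(k):  0  0  1  1  2  2
So g(5) = 2.
Stack B is a plain Nim stack of size 7, so its Grundy value is 7.
By the Sprague-Grundy theorem, the Grundy value of a sum of independent games is the XOR of the component values.
Combined value = 2 ⊕ 7 = 5.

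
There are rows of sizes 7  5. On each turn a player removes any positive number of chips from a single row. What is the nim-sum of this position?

2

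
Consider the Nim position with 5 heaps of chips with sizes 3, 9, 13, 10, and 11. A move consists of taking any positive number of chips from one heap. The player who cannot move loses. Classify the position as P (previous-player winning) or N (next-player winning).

N-position

Compute the nim-sum pairwise:
3 XOR 9 = 10
10 XOR 13 = 7
7 XOR 10 = 13
13 XOR 11 = 6
The nim-sum is 6 ≠ 0, so this is an N-position: the player to move can win.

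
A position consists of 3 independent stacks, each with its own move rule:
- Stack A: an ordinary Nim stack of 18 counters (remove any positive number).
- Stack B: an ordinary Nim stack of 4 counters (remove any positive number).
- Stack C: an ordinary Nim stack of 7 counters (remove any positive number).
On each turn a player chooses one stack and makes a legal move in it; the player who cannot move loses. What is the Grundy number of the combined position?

Stack A is a plain Nim stack of size 18, so its Grundy value is 18.
Stack B is a plain Nim stack of size 4, so its Grundy value is 4.
Stack C is a plain Nim stack of size 7, so its Grundy value is 7.
By the Sprague-Grundy theorem, the Grundy value of a sum of independent games is the XOR of the component values.
Combined value = 18 XOR 4 XOR 7 = 17.

17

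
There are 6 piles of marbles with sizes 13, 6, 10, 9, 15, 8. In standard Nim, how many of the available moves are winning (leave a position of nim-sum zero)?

Bitwise XOR of the heap sizes:
  1101  (13)
  0110  (6)
  1010  (10)
  1001  (9)
  1111  (15)
  1000  (8)
  ----
  1111  (15)
The overall nim-sum is X = 15. A pile of size p has a winning move iff p XOR X < p (reduce it to p XOR X).
  13: 13 XOR 15 = 2 < 13 — winning move (to 2).
  6: 6 XOR 15 = 9 ≥ 6 — no move.
  10: 10 XOR 15 = 5 < 10 — winning move (to 5).
  9: 9 XOR 15 = 6 < 9 — winning move (to 6).
  15: 15 XOR 15 = 0 < 15 — winning move (to 0).
  8: 8 XOR 15 = 7 < 8 — winning move (to 7).
That gives 5 winning moves.

5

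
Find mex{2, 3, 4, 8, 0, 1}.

5

The values 0, 1, 2, 3, 4 are all present; 5 is the first non-negative integer missing from the set.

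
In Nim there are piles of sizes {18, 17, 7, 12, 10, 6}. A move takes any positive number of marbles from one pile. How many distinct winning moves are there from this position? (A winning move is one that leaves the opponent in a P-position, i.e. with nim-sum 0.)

3

Write each in binary and XOR column by column:
  10010  (18)
  10001  (17)
  00111  (7)
  01100  (12)
  01010  (10)
  00110  (6)
  -----
  00100  (4)
The overall nim-sum is X = 4. A pile of size p has a winning move iff p XOR X < p (reduce it to p XOR X).
  18: 18 XOR 4 = 22 ≥ 18 — no move.
  17: 17 XOR 4 = 21 ≥ 17 — no move.
  7: 7 XOR 4 = 3 < 7 — winning move (to 3).
  12: 12 XOR 4 = 8 < 12 — winning move (to 8).
  10: 10 XOR 4 = 14 ≥ 10 — no move.
  6: 6 XOR 4 = 2 < 6 — winning move (to 2).
That gives 3 winning moves.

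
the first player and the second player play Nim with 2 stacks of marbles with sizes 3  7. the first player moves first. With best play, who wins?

the first player wins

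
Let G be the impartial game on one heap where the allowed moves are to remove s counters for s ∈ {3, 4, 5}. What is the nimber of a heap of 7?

Grundy values for subtraction set {3, 4, 5}:
k:     0  1  2  3  4  5  6  7
g(k):  0  0  0  1  1  1  2  2
So g(7) = 2.

2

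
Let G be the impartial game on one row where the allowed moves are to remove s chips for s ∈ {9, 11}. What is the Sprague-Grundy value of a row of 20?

0

Compute g(0), g(1), … for moves {9, 11}:
k:     0  1  2  3  4  5  6  7  8  9 10 11 12 13 14 15 16 17 18 19 20
g(k):  0  0  0  0  0  0  0  0  0  1  1  1  1  1  1  1  1  1  2  2  0
So g(20) = 0.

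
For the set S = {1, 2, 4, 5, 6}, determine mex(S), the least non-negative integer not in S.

0

0 is not in the set, so the mex is 0.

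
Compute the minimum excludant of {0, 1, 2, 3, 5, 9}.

4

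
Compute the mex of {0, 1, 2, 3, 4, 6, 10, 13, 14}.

The values 0, 1, 2, 3, 4 are all present; 5 is the first non-negative integer missing from the set.

5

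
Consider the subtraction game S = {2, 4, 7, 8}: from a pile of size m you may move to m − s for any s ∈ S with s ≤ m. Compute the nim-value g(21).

2

Compute g(0), g(1), … for moves {2, 4, 7, 8}:
k:     0  1  2  3  4  5  6  7  8  9 10 11 12 13 14 15 16 17 18 19 20 21
g(k):  0  0  1  1  2  2  0  3  1  4  2  0  0  1  1  2  2  0  3  1  4  2
So g(21) = 2.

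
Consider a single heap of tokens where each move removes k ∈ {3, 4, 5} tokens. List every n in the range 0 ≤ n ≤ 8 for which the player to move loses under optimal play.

0, 1, 2, 8

Build the Grundy sequence with g(k) = mex{g(k−s) : s ∈ {3, 4, 5}, s ≤ k}:
k:     0  1  2  3  4  5  6  7  8
g(k):  0  0  0  1  1  1  2  2  0
The P-positions (g = 0) in 0..8 are 0, 1, 2, 8.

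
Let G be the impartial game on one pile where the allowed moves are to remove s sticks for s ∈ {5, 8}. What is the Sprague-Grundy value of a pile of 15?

0

Compute g(0), g(1), … for moves {5, 8}:
k:     0  1  2  3  4  5  6  7  8  9 10 11 12 13 14 15
g(k):  0  0  0  0  0  1  1  1  1  1  2  2  2  0  0  0
So g(15) = 0.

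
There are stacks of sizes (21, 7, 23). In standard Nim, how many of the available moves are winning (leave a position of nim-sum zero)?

Write each in binary and XOR column by column:
  10101  (21)
  00111  (7)
  10111  (23)
  -----
  00101  (5)
The overall nim-sum is X = 5. A stack of size p has a winning move iff p XOR X < p (reduce it to p XOR X).
  21: 21 XOR 5 = 16 < 21 — winning move (to 16).
  7: 7 XOR 5 = 2 < 7 — winning move (to 2).
  23: 23 XOR 5 = 18 < 23 — winning move (to 18).
That gives 3 winning moves.

3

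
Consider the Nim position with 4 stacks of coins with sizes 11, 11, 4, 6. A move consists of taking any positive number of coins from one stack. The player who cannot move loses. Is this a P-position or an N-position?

N-position

Nim-sum: 11 XOR 11 XOR 4 XOR 6 = 2.
The nim-sum is 2 ≠ 0, so this is an N-position: the player to move can win.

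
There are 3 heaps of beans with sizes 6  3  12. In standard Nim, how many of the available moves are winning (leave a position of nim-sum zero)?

1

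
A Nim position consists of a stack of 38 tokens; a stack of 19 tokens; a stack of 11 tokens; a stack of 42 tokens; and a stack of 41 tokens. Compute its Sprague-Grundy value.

61

In binary:
  100110  (38)
  010011  (19)
  001011  (11)
  101010  (42)
  101001  (41)
  ------
  111101  (61)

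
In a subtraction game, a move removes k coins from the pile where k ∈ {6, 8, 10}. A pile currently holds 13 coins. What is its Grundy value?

2

Build the Grundy sequence with g(k) = mex{g(k−s) : s ∈ {6, 8, 10}, s ≤ k}:
g(0) = mex{} = 0
g(1) = mex{} = 0
g(2) = mex{} = 0
g(3) = mex{} = 0
g(4) = mex{} = 0
g(5) = mex{} = 0
g(6) = mex{0} = 1
g(7) = mex{0} = 1
g(8) = mex{0} = 1
g(9) = mex{0} = 1
g(10) = mex{0} = 1
g(11) = mex{0} = 1
g(12) = mex{0,1} = 2
g(13) = mex{0,1} = 2
So g(13) = 2.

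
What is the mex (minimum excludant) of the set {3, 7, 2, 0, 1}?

The values 0, 1, 2, 3 are all present; 4 is the first non-negative integer missing from the set.

4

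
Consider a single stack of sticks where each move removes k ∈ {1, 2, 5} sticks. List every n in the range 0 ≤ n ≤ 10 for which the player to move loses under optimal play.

0, 3, 6, 9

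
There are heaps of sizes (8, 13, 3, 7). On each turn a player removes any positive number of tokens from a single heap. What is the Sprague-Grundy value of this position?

Compute the nim-sum pairwise:
8 XOR 13 = 5
5 XOR 3 = 6
6 XOR 7 = 1

1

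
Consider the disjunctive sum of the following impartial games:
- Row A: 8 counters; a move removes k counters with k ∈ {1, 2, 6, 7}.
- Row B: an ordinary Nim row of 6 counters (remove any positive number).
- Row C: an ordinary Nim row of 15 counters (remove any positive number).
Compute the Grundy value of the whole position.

9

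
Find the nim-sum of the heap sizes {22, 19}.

5

Nim-sum: 22 ^ 19 = 5.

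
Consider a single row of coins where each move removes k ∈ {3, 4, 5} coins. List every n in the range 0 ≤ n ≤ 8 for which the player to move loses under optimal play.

0, 1, 2, 8

Compute g(0), g(1), … for moves {3, 4, 5}:
g(0) = mex{} = 0
g(1) = mex{} = 0
g(2) = mex{} = 0
g(3) = mex{0} = 1
g(4) = mex{0} = 1
g(5) = mex{0} = 1
g(6) = mex{0,1} = 2
g(7) = mex{0,1} = 2
g(8) = mex{1} = 0
The P-positions (g = 0) in 0..8 are 0, 1, 2, 8.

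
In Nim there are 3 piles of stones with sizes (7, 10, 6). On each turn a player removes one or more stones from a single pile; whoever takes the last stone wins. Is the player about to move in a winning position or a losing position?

Winning position

Nim-sum: 7 ^ 10 ^ 6 = 11.
The nim-sum is 11 ≠ 0, so this is an N-position: the player to move can win.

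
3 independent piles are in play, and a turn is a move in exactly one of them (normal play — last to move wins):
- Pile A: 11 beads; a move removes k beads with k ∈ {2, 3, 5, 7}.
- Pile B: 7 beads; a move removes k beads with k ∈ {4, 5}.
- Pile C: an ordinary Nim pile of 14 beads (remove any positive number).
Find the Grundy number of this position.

14

Grundy values for pile A (subtraction set {2, 3, 5, 7}):
g(0) = mex{} = 0
g(1) = mex{} = 0
g(2) = mex{0} = 1
g(3) = mex{0} = 1
g(4) = mex{0,1} = 2
g(5) = mex{0,1} = 2
g(6) = mex{0,1,2} = 3
g(7) = mex{0,1,2} = 3
g(8) = mex{0,1,2,3} = 4
g(9) = mex{1,2,3} = 0
g(10) = mex{1,2,3,4} = 0
g(11) = mex{0,2,3,4} = 1
So g(11) = 1.
Build the Grundy sequence for pile B with g(k) = mex{g(k−s) : s ∈ {4, 5}, s ≤ k}:
g(0) = mex{} = 0
g(1) = mex{} = 0
g(2) = mex{} = 0
g(3) = mex{} = 0
g(4) = mex{0} = 1
g(5) = mex{0} = 1
g(6) = mex{0} = 1
g(7) = mex{0} = 1
So g(7) = 1.
Pile C is a plain Nim pile of size 14, so its Grundy value is 14.
By the Sprague-Grundy theorem, the Grundy value of a sum of independent games is the XOR of the component values.
Combined value = 1 XOR 1 XOR 14 = 14.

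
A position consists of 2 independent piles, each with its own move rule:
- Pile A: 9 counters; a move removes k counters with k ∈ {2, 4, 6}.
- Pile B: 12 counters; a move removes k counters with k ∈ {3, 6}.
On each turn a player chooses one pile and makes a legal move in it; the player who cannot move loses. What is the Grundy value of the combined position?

Grundy values for pile A (subtraction set {2, 4, 6}):
g(0) = mex{} = 0
g(1) = mex{} = 0
g(2) = mex{0} = 1
g(3) = mex{0} = 1
g(4) = mex{0,1} = 2
g(5) = mex{0,1} = 2
g(6) = mex{0,1,2} = 3
g(7) = mex{0,1,2} = 3
g(8) = mex{1,2,3} = 0
g(9) = mex{1,2,3} = 0
So g(9) = 0.
Build the Grundy sequence for pile B with g(k) = mex{g(k−s) : s ∈ {3, 6}, s ≤ k}:
k:     0  1  2  3  4  5  6  7  8  9 10 11 12
g(k):  0  0  0  1  1  1  2  2  2  0  0  0  1
So g(12) = 1.
The value of a disjunctive sum is the nim-sum of the parts.
Combined value = 0 XOR 1 = 1.

1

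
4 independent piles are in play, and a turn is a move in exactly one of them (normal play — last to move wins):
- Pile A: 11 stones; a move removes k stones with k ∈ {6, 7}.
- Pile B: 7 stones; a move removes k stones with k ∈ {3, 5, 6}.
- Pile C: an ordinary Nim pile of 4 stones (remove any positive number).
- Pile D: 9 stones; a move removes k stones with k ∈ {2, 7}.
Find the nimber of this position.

7

Grundy values for pile A (subtraction set {6, 7}):
k:     0  1  2  3  4  5  6  7  8  9 10 11
g(k):  0  0  0  0  0  0  1  1  1  1  1  1
So g(11) = 1.
Grundy values for pile B (subtraction set {3, 5, 6}):
g(0) = mex{} = 0
g(1) = mex{} = 0
g(2) = mex{} = 0
g(3) = mex{0} = 1
g(4) = mex{0} = 1
g(5) = mex{0} = 1
g(6) = mex{0,1} = 2
g(7) = mex{0,1} = 2
So g(7) = 2.
Pile C is a plain Nim pile of size 4, so its Grundy value is 4.
Grundy values for pile D (subtraction set {2, 7}):
k:     0  1  2  3  4  5  6  7  8  9
g(k):  0  0  1  1  0  0  1  1  2  0
So g(9) = 0.
The value of a disjunctive sum is the nim-sum of the parts.
Combined value = 1 XOR 2 XOR 4 XOR 0 = 7.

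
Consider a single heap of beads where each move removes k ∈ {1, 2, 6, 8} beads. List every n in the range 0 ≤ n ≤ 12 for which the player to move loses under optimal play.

0, 3, 7, 10

Build the Grundy sequence with g(k) = mex{g(k−s) : s ∈ {1, 2, 6, 8}, s ≤ k}:
g(0) = mex{} = 0
g(1) = mex{0} = 1
g(2) = mex{0,1} = 2
g(3) = mex{1,2} = 0
g(4) = mex{0,2} = 1
g(5) = mex{0,1} = 2
g(6) = mex{0,1,2} = 3
g(7) = mex{1,2,3} = 0
g(8) = mex{0,2,3} = 1
g(9) = mex{0,1} = 2
g(10) = mex{1,2} = 0
g(11) = mex{0,2} = 1
g(12) = mex{0,1,3} = 2
The P-positions (g = 0) in 0..12 are 0, 3, 7, 10.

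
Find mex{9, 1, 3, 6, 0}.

2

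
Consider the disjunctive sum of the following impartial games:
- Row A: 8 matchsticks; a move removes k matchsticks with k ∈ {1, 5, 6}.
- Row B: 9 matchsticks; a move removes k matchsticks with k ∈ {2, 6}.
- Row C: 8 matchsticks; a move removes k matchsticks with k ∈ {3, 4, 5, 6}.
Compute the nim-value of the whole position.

0

Grundy values for row A (subtraction set {1, 5, 6}):
g(0) = mex{} = 0
g(1) = mex{0} = 1
g(2) = mex{1} = 0
g(3) = mex{0} = 1
g(4) = mex{1} = 0
g(5) = mex{0} = 1
g(6) = mex{0,1} = 2
g(7) = mex{0,1,2} = 3
g(8) = mex{0,1,3} = 2
So g(8) = 2.
For row B, compute g(0), g(1), … with moves {2, 6}:
g(0) = mex{} = 0
g(1) = mex{} = 0
g(2) = mex{0} = 1
g(3) = mex{0} = 1
g(4) = mex{1} = 0
g(5) = mex{1} = 0
g(6) = mex{0} = 1
g(7) = mex{0} = 1
g(8) = mex{1} = 0
g(9) = mex{1} = 0
So g(9) = 0.
Build the Grundy sequence for row C with g(k) = mex{g(k−s) : s ∈ {3, 4, 5, 6}, s ≤ k}:
g(0) = mex{} = 0
g(1) = mex{} = 0
g(2) = mex{} = 0
g(3) = mex{0} = 1
g(4) = mex{0} = 1
g(5) = mex{0} = 1
g(6) = mex{0,1} = 2
g(7) = mex{0,1} = 2
g(8) = mex{0,1} = 2
So g(8) = 2.
By the Sprague-Grundy theorem, the Grundy value of a sum of independent games is the XOR of the component values.
Combined value = 2 ⊕ 0 ⊕ 2 = 0.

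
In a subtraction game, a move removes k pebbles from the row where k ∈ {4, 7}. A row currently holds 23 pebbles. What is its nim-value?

Grundy values for subtraction set {4, 7}:
k:     0  1  2  3  4  5  6  7  8  9 10 11 12 13 14 15 16 17 18 19 20 21 22 23
g(k):  0  0  0  0  1  1  1  1  2  2  2  0  0  0  0  1  1  1  1  2  2  2  0  0
So g(23) = 0.

0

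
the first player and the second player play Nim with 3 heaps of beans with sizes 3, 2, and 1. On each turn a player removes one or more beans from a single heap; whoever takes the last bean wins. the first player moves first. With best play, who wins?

Bitwise XOR of the heap sizes:
  11  (3)
  10  (2)
  01  (1)
  --
  00  (0)
The nim-sum is 0, so this is a P-position: the player to move is in a losing position under optimal play; the first player is about to move from it and so loses — the second player wins.

the second player wins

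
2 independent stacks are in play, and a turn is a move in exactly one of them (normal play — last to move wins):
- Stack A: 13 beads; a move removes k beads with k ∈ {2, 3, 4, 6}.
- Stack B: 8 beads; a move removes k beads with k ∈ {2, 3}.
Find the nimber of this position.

3

Grundy values for stack A (subtraction set {2, 3, 4, 6}):
g(0) = mex{} = 0
g(1) = mex{} = 0
g(2) = mex{0} = 1
g(3) = mex{0} = 1
g(4) = mex{0,1} = 2
g(5) = mex{0,1} = 2
g(6) = mex{0,1,2} = 3
g(7) = mex{0,1,2} = 3
g(8) = mex{1,2,3} = 0
g(9) = mex{1,2,3} = 0
g(10) = mex{0,2,3} = 1
g(11) = mex{0,2,3} = 1
g(12) = mex{0,1,3} = 2
g(13) = mex{0,1,3} = 2
So g(13) = 2.
For stack B, compute g(0), g(1), … with moves {2, 3}:
k:     0  1  2  3  4  5  6  7  8
g(k):  0  0  1  1  2  0  0  1  1
So g(8) = 1.
The value of a disjunctive sum is the nim-sum of the parts.
Combined value = 2 ⊕ 1 = 3.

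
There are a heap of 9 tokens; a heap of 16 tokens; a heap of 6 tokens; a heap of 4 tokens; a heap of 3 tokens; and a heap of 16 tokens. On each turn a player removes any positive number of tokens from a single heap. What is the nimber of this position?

In binary:
  01001  (9)
  10000  (16)
  00110  (6)
  00100  (4)
  00011  (3)
  10000  (16)
  -----
  01000  (8)

8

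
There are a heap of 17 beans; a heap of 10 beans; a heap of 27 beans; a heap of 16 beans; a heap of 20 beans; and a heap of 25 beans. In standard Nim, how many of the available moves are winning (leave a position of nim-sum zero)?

5

Nim-sum: 17 ^ 10 ^ 27 ^ 16 ^ 20 ^ 25 = 29.
The overall nim-sum is X = 29. A heap of size p has a winning move iff p XOR X < p (reduce it to p XOR X).
  17: 17 XOR 29 = 12 < 17 — winning move (to 12).
  10: 10 XOR 29 = 23 ≥ 10 — no move.
  27: 27 XOR 29 = 6 < 27 — winning move (to 6).
  16: 16 XOR 29 = 13 < 16 — winning move (to 13).
  20: 20 XOR 29 = 9 < 20 — winning move (to 9).
  25: 25 XOR 29 = 4 < 25 — winning move (to 4).
That gives 5 winning moves.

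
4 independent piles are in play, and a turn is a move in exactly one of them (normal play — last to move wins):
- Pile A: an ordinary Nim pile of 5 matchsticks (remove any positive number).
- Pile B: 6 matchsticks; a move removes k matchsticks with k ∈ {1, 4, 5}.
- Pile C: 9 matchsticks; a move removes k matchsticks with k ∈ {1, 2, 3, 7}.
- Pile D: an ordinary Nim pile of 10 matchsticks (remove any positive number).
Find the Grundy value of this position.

Pile A is a plain Nim pile of size 5, so its Grundy value is 5.
For pile B, compute g(0), g(1), … with moves {1, 4, 5}:
g(0) = mex{} = 0
g(1) = mex{0} = 1
g(2) = mex{1} = 0
g(3) = mex{0} = 1
g(4) = mex{0,1} = 2
g(5) = mex{0,1,2} = 3
g(6) = mex{0,1,3} = 2
So g(6) = 2.
For pile C, compute g(0), g(1), … with moves {1, 2, 3, 7}:
g(0) = mex{} = 0
g(1) = mex{0} = 1
g(2) = mex{0,1} = 2
g(3) = mex{0,1,2} = 3
g(4) = mex{1,2,3} = 0
g(5) = mex{0,2,3} = 1
g(6) = mex{0,1,3} = 2
g(7) = mex{0,1,2} = 3
g(8) = mex{1,2,3} = 0
g(9) = mex{0,2,3} = 1
So g(9) = 1.
Pile D is a plain Nim pile of size 10, so its Grundy value is 10.
By the Sprague-Grundy theorem, the Grundy value of a sum of independent games is the XOR of the component values.
Combined value = 5 XOR 2 XOR 1 XOR 10 = 12.

12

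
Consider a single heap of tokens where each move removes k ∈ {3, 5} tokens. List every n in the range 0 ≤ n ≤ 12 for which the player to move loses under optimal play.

0, 1, 2, 8, 9, 10

Grundy values for subtraction set {3, 5}:
k:     0  1  2  3  4  5  6  7  8  9 10 11 12
g(k):  0  0  0  1  1  1  2  2  0  0  0  1  1
The P-positions (g = 0) in 0..12 are 0, 1, 2, 8, 9, 10.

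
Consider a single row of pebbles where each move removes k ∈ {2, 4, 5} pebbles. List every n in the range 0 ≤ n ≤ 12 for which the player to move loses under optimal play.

0, 1, 7, 8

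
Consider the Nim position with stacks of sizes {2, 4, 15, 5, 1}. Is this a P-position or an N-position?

Nim-sum: 2 XOR 4 XOR 15 XOR 5 XOR 1 = 13.
The nim-sum is 13 ≠ 0, so this is an N-position: the player to move can win.

N-position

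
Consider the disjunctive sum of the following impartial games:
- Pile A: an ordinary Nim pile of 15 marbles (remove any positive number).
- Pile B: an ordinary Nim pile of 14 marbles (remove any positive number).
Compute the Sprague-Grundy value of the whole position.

Pile A is a plain Nim pile of size 15, so its Grundy value is 15.
Pile B is a plain Nim pile of size 14, so its Grundy value is 14.
The value of a disjunctive sum is the nim-sum of the parts.
Combined value = 15 XOR 14 = 1.

1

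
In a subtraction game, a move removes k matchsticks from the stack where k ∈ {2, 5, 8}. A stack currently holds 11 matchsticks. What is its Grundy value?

0

Build the Grundy sequence with g(k) = mex{g(k−s) : s ∈ {2, 5, 8}, s ≤ k}:
k:     0  1  2  3  4  5  6  7  8  9 10 11
g(k):  0  0  1  1  0  2  1  0  2  1  0  0
So g(11) = 0.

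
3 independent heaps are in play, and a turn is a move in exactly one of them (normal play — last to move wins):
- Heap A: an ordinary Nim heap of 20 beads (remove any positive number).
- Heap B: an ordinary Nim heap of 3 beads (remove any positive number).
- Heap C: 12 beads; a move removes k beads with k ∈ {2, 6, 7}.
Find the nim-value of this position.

Heap A is a plain Nim heap of size 20, so its Grundy value is 20.
Heap B is a plain Nim heap of size 3, so its Grundy value is 3.
For heap C, compute g(0), g(1), … with moves {2, 6, 7}:
g(0) = mex{} = 0
g(1) = mex{} = 0
g(2) = mex{0} = 1
g(3) = mex{0} = 1
g(4) = mex{1} = 0
g(5) = mex{1} = 0
g(6) = mex{0} = 1
g(7) = mex{0} = 1
g(8) = mex{0,1} = 2
g(9) = mex{1} = 0
g(10) = mex{0,1,2} = 3
g(11) = mex{0} = 1
g(12) = mex{0,1,3} = 2
So g(12) = 2.
By the Sprague-Grundy theorem, the Grundy value of a sum of independent games is the XOR of the component values.
Combined value = 20 XOR 3 XOR 2 = 21.

21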